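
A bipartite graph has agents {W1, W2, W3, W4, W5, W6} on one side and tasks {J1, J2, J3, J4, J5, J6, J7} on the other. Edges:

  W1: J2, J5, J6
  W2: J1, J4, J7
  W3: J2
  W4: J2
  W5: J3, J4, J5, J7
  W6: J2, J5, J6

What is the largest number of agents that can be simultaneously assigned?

5

Unit-capacity flow: source→left, listed edges, right→sink; max matching = max flow.
Augmenting path W1→J2 (+1); matched 1.
Augmenting path W2→J1 (+1); matched 2.
Augmenting path W5→J3 (+1); matched 3.
Augmenting path W6→J5 (+1); matched 4.
Augmenting path W3→J2→W1→J6 (+1); matched 5.
No augmenting path remains; maximum matching = 5.
König certificate: {W1, W2, W5, W6, J2} is a vertex cover of size 5 (every listed pair touches it), so no matching can be larger.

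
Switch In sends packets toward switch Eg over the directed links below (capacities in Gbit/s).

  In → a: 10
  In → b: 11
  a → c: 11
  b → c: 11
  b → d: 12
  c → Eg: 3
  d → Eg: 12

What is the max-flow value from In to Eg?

14

Augment In→a→c→Eg: bottleneck 3, flow now 3.
Augment In→b→d→Eg: bottleneck 11, flow now 14.
No augmenting path remains; maximum flow = 14.
In the residual graph, reachable from In: {In, a, c}.
Min-cut edges: In→b (11), c→Eg (3); capacity 11 + 3 = 14.
This cut is saturated, so no flow can exceed 14.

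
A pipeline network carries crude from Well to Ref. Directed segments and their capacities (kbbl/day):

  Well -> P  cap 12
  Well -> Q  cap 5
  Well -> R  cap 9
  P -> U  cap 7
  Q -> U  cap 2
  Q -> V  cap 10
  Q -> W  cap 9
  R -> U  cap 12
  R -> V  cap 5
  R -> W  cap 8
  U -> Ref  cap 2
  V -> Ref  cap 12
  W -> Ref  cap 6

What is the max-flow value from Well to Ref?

16

Augment Well→P→U→Ref: bottleneck 2, flow now 2.
Augment Well→Q→V→Ref: bottleneck 5, flow now 7.
Augment Well→R→V→Ref: bottleneck 5, flow now 12.
Augment Well→R→W→Ref: bottleneck 4, flow now 16.
No augmenting path remains; maximum flow = 16.
In the residual graph, reachable from Well: {Well, P, U}.
Min-cut edges: Well→Q (5), Well→R (9), U→Ref (2); capacity 5 + 9 + 2 = 16.
This cut is saturated, so no flow can exceed 16.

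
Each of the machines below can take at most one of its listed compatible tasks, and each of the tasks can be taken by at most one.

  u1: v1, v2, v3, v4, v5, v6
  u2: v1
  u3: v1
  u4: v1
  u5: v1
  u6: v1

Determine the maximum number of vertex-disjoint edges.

Unit-capacity flow: source→left, listed edges, right→sink; max matching = max flow.
Augmenting path u1→v1 (+1); matched 1.
Augmenting path u2→v1→u1→v2 (+1); matched 2.
No augmenting path remains; maximum matching = 2.
König certificate: {u1, v1} is a vertex cover of size 2 (every listed pair touches it), so no matching can be larger.

2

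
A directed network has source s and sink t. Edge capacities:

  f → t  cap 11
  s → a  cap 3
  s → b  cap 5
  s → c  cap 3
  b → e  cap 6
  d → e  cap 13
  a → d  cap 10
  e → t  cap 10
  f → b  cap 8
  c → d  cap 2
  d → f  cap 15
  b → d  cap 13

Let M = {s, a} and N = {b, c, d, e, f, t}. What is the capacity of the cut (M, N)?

18

Edges leaving {s, a}: s→b (5), s→c (3), a→d (10).
Cut capacity = 5 + 3 + 10 = 18.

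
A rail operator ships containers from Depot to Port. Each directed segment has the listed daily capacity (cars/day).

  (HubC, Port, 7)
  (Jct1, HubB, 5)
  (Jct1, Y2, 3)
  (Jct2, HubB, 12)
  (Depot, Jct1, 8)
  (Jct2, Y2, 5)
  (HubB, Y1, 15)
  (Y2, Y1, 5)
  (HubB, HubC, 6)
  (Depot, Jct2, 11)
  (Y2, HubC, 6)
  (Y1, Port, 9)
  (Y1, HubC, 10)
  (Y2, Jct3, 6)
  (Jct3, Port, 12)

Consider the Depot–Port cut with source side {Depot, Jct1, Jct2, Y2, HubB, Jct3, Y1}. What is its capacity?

Edges leaving {Depot, Jct1, Jct2, Y2, HubB, Jct3, Y1}: Y2→HubC (6), HubB→HubC (6), Jct3→Port (12), Y1→HubC (10), Y1→Port (9).
Cut capacity = 6 + 6 + 12 + 10 + 9 = 43.

43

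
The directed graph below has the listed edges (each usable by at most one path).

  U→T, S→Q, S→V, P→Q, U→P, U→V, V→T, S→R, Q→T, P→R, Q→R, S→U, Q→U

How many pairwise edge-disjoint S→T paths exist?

3

Assign every edge capacity 1; by Menger, the answer equals the max flow.
Path S→Q→T (+1); total 1.
Path S→U→T (+1); total 2.
Path S→V→T (+1); total 3.
No residual S→T path; max flow = 3.
Certifying cut of size 3: {S→Q, S→U, S→V}.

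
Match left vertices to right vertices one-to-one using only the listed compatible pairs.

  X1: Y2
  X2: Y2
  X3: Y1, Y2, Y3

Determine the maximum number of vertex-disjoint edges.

2

Unit-capacity flow: source→left, listed edges, right→sink; max matching = max flow.
Augmenting path X1→Y2 (+1); matched 1.
Augmenting path X3→Y1 (+1); matched 2.
No augmenting path remains; maximum matching = 2.
König certificate: {X3, Y2} is a vertex cover of size 2 (every listed pair touches it), so no matching can be larger.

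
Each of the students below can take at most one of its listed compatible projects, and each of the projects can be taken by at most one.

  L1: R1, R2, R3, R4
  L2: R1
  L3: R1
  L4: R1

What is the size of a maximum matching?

Unit-capacity flow: source→left, listed edges, right→sink; max matching = max flow.
Augmenting path L1→R1 (+1); matched 1.
Augmenting path L2→R1→L1→R2 (+1); matched 2.
No augmenting path remains; maximum matching = 2.
König certificate: {L1, R1} is a vertex cover of size 2 (every listed pair touches it), so no matching can be larger.

2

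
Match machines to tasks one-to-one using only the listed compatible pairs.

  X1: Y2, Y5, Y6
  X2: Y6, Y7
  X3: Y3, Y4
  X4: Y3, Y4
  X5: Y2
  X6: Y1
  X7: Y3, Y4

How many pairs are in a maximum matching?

6

Unit-capacity flow: source→left, listed edges, right→sink; max matching = max flow.
Augmenting path X1→Y2 (+1); matched 1.
Augmenting path X2→Y6 (+1); matched 2.
Augmenting path X3→Y3 (+1); matched 3.
Augmenting path X4→Y4 (+1); matched 4.
Augmenting path X6→Y1 (+1); matched 5.
Augmenting path X5→Y2→X1→Y5 (+1); matched 6.
No augmenting path remains; maximum matching = 6.
König certificate: {X1, X2, X5, X6, Y3, Y4} is a vertex cover of size 6 (every listed pair touches it), so no matching can be larger.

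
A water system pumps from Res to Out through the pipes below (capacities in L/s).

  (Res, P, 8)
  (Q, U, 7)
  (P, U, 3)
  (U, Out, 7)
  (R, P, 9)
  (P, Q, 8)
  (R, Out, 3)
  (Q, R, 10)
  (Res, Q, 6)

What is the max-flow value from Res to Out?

10

Augment Res→P→U→Out: bottleneck 3, flow now 3.
Augment Res→Q→R→Out: bottleneck 3, flow now 6.
Augment Res→Q→U→Out: bottleneck 3, flow now 9.
Augment Res→P→Q→U→Out: bottleneck 1, flow now 10.
No augmenting path remains; maximum flow = 10.
In the residual graph, reachable from Res: {Res, P, Q, R, U}.
Min-cut edges: R→Out (3), U→Out (7); capacity 3 + 7 = 10.
This cut is saturated, so no flow can exceed 10.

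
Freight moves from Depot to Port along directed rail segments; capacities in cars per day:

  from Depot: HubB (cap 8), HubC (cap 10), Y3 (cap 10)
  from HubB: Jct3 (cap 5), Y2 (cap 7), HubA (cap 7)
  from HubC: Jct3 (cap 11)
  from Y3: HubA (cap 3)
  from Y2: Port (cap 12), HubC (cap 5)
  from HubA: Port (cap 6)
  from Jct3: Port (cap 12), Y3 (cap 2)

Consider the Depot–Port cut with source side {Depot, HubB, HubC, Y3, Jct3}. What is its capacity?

29

Edges leaving {Depot, HubB, HubC, Y3, Jct3}: HubB→Y2 (7), HubB→HubA (7), Y3→HubA (3), Jct3→Port (12).
Cut capacity = 7 + 7 + 3 + 12 = 29.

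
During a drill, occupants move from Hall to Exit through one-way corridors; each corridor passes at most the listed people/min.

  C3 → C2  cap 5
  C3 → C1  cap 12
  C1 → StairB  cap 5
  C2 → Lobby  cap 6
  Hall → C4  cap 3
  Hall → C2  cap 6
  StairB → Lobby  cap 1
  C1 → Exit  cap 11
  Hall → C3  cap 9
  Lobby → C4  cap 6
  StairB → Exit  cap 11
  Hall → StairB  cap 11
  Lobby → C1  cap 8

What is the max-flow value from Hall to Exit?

Augment Hall→StairB→Exit: bottleneck 11, flow now 11.
Augment Hall→C3→C1→Exit: bottleneck 9, flow now 20.
Augment Hall→C2→Lobby→C1→Exit: bottleneck 2, flow now 22.
No augmenting path remains; maximum flow = 22.
In the residual graph, reachable from Hall: {Hall, C3, C2, Lobby, C1, StairB, C4}.
Min-cut edges: C1→Exit (11), StairB→Exit (11); capacity 11 + 11 = 22.
This cut is saturated, so no flow can exceed 22.

22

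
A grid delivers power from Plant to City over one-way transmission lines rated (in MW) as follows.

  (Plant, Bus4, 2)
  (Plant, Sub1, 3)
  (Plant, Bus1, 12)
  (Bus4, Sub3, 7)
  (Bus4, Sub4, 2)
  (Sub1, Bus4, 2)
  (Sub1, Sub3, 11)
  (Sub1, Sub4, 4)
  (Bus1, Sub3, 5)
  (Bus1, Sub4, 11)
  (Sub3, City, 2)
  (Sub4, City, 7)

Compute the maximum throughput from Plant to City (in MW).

Augment Plant→Bus4→Sub3→City: bottleneck 2, flow now 2.
Augment Plant→Sub1→Sub4→City: bottleneck 3, flow now 5.
Augment Plant→Bus1→Sub4→City: bottleneck 4, flow now 9.
No augmenting path remains; maximum flow = 9.
In the residual graph, reachable from Plant: {Plant, Bus4, Sub1, Bus1, Sub3, Sub4}.
Min-cut edges: Sub3→City (2), Sub4→City (7); capacity 2 + 7 = 9.
This cut is saturated, so no flow can exceed 9.

9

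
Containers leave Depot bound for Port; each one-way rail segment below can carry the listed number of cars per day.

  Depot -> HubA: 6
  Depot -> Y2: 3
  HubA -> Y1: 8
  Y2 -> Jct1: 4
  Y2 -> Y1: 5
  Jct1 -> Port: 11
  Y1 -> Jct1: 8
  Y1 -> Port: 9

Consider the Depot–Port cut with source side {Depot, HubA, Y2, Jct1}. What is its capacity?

24

Edges leaving {Depot, HubA, Y2, Jct1}: HubA→Y1 (8), Y2→Y1 (5), Jct1→Port (11).
Cut capacity = 8 + 5 + 11 = 24.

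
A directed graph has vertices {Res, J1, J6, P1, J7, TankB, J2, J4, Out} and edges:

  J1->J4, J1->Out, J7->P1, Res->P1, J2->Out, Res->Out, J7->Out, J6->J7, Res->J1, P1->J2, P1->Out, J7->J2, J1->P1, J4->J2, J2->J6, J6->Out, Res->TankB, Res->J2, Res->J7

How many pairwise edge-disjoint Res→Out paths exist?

5

Assign every edge capacity 1; by Menger, the answer equals the max flow.
Path Res→Out (+1); total 1.
Path Res→J1→Out (+1); total 2.
Path Res→P1→Out (+1); total 3.
Path Res→J7→Out (+1); total 4.
Path Res→J2→Out (+1); total 5.
No residual Res→Out path; max flow = 5.
Certifying cut of size 5: {Res→J1, Res→J2, Res→J7, Res→Out, Res→P1}.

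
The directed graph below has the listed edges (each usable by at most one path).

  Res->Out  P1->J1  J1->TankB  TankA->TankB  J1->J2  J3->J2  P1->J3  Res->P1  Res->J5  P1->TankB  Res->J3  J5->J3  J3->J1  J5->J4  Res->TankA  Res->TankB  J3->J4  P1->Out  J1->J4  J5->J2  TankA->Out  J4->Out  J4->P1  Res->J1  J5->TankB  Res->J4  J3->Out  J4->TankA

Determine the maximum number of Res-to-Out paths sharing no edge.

5

Assign every edge capacity 1; by Menger, the answer equals the max flow.
Path Res→Out (+1); total 1.
Path Res→P1→Out (+1); total 2.
Path Res→J3→Out (+1); total 3.
Path Res→J4→Out (+1); total 4.
Path Res→TankA→Out (+1); total 5.
No residual Res→Out path; max flow = 5.
Certifying cut of size 5: {J3→Out, J4→Out, P1→Out, Res→Out, TankA→Out}.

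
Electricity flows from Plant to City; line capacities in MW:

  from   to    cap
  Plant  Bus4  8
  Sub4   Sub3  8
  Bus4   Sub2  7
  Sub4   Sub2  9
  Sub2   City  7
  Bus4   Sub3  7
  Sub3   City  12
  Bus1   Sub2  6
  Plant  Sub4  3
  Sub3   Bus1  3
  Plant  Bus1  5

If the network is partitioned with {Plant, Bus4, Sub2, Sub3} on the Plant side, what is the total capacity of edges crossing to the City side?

30

Edges leaving {Plant, Bus4, Sub2, Sub3}: Plant→Sub4 (3), Plant→Bus1 (5), Sub2→City (7), Sub3→Bus1 (3), Sub3→City (12).
Cut capacity = 3 + 5 + 7 + 3 + 12 = 30.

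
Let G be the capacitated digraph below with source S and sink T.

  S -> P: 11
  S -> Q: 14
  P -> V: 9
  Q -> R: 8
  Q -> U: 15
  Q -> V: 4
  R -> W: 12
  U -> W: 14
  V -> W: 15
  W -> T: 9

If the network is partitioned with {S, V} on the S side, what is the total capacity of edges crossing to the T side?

40

Edges leaving {S, V}: S→P (11), S→Q (14), V→W (15).
Cut capacity = 11 + 14 + 15 = 40.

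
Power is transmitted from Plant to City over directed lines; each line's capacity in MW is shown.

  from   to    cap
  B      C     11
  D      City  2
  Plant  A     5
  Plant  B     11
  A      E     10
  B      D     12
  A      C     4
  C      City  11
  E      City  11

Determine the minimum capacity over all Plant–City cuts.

16

Augment Plant→A→C→City: bottleneck 4, flow now 4.
Augment Plant→A→E→City: bottleneck 1, flow now 5.
Augment Plant→B→C→City: bottleneck 7, flow now 12.
Augment Plant→B→D→City: bottleneck 2, flow now 14.
Augment Plant→B→C→A→E→City: bottleneck 2, flow now 16. (uses reverse residual edge)
No augmenting path remains; maximum flow = 16.
By max-flow min-cut, the minimum cut capacity equals the max flow.
In the residual graph, reachable from Plant: {Plant}.
Min-cut edges: Plant→A (5), Plant→B (11); capacity 5 + 11 = 16.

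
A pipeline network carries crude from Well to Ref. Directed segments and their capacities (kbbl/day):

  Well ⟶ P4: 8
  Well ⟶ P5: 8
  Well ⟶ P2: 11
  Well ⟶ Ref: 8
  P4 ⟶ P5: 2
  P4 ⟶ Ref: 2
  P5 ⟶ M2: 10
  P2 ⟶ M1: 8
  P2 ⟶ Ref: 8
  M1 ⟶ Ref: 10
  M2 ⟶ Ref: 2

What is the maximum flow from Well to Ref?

Augment Well→Ref: bottleneck 8, flow now 8.
Augment Well→P4→Ref: bottleneck 2, flow now 10.
Augment Well→P2→Ref: bottleneck 8, flow now 18.
Augment Well→P5→M2→Ref: bottleneck 2, flow now 20.
Augment Well→P2→M1→Ref: bottleneck 3, flow now 23.
No augmenting path remains; maximum flow = 23.
In the residual graph, reachable from Well: {Well, P4, P5, M2}.
Min-cut edges: Well→P2 (11), Well→Ref (8), P4→Ref (2), M2→Ref (2); capacity 11 + 8 + 2 + 2 = 23.
This cut is saturated, so no flow can exceed 23.

23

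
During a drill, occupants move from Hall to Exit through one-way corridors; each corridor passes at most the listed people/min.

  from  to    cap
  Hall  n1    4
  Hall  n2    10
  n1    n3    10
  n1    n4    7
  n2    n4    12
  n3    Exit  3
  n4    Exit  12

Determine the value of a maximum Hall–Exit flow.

Augment Hall→n1→n3→Exit: bottleneck 3, flow now 3.
Augment Hall→n1→n4→Exit: bottleneck 1, flow now 4.
Augment Hall→n2→n4→Exit: bottleneck 10, flow now 14.
No augmenting path remains; maximum flow = 14.
In the residual graph, reachable from Hall: {Hall}.
Min-cut edges: Hall→n1 (4), Hall→n2 (10); capacity 4 + 10 = 14.
This cut is saturated, so no flow can exceed 14.

14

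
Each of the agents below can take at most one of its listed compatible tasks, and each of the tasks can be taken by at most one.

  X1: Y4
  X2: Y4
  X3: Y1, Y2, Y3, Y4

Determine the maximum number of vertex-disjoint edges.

Unit-capacity flow: source→left, listed edges, right→sink; max matching = max flow.
Augmenting path X1→Y4 (+1); matched 1.
Augmenting path X3→Y1 (+1); matched 2.
No augmenting path remains; maximum matching = 2.
König certificate: {X3, Y4} is a vertex cover of size 2 (every listed pair touches it), so no matching can be larger.

2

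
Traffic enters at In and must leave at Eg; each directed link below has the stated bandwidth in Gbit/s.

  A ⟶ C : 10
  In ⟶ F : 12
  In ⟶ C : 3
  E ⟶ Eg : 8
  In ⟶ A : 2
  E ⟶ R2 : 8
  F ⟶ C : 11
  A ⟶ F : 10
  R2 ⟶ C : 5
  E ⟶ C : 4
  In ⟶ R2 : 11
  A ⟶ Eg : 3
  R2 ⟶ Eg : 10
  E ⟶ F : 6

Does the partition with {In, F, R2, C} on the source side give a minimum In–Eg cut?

Given cut capacity: 2 + 10 = 12.
Augment In→A→Eg: bottleneck 2, flow now 2.
Augment In→R2→Eg: bottleneck 10, flow now 12.
No augmenting path remains; maximum flow = 12.
Cut capacity 12 equals the max flow, so it is a minimum cut.

Yes — it is a minimum cut (capacity 12).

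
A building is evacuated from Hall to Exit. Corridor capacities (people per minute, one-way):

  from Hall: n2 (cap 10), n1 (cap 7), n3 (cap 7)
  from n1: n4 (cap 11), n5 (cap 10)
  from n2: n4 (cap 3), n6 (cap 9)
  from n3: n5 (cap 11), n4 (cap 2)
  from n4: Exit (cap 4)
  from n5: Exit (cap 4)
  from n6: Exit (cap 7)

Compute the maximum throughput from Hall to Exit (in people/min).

Augment Hall→n1→n4→Exit: bottleneck 4, flow now 4.
Augment Hall→n1→n5→Exit: bottleneck 3, flow now 7.
Augment Hall→n2→n6→Exit: bottleneck 7, flow now 14.
Augment Hall→n3→n5→Exit: bottleneck 1, flow now 15.
No augmenting path remains; maximum flow = 15.
In the residual graph, reachable from Hall: {Hall, n1, n2, n3, n4, n5, n6}.
Min-cut edges: n4→Exit (4), n5→Exit (4), n6→Exit (7); capacity 4 + 4 + 7 = 15.
This cut is saturated, so no flow can exceed 15.

15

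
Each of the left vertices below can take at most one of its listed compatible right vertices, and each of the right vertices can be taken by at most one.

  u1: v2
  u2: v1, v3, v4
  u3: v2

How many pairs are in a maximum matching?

2

Unit-capacity flow: source→left, listed edges, right→sink; max matching = max flow.
Augmenting path u1→v2 (+1); matched 1.
Augmenting path u2→v1 (+1); matched 2.
No augmenting path remains; maximum matching = 2.
König certificate: {u2, v2} is a vertex cover of size 2 (every listed pair touches it), so no matching can be larger.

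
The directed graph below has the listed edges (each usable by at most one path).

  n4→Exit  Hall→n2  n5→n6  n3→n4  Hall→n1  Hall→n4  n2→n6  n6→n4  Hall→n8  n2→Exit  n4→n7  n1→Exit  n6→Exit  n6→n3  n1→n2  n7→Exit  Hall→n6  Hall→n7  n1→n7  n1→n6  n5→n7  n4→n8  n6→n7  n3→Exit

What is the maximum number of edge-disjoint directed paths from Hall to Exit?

5

Assign every edge capacity 1; by Menger, the answer equals the max flow.
Path Hall→n1→Exit (+1); total 1.
Path Hall→n2→Exit (+1); total 2.
Path Hall→n4→Exit (+1); total 3.
Path Hall→n6→Exit (+1); total 4.
Path Hall→n7→Exit (+1); total 5.
No residual Hall→Exit path; max flow = 5.
Certifying cut of size 5: {Hall→n1, Hall→n2, Hall→n4, Hall→n6, Hall→n7}.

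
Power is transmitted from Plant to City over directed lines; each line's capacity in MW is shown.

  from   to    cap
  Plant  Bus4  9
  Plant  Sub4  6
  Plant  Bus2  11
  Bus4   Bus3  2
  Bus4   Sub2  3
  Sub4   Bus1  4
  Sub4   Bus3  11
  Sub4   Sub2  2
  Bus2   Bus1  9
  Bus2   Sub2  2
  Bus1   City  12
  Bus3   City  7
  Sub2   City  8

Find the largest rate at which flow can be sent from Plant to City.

22

Augment Plant→Bus4→Bus3→City: bottleneck 2, flow now 2.
Augment Plant→Bus4→Sub2→City: bottleneck 3, flow now 5.
Augment Plant→Sub4→Bus1→City: bottleneck 4, flow now 9.
Augment Plant→Sub4→Bus3→City: bottleneck 2, flow now 11.
Augment Plant→Bus2→Bus1→City: bottleneck 8, flow now 19.
Augment Plant→Bus2→Sub2→City: bottleneck 2, flow now 21.
Augment Plant→Bus2→Bus1→Sub4→Bus3→City: bottleneck 1, flow now 22. (uses reverse residual edge)
No augmenting path remains; maximum flow = 22.
In the residual graph, reachable from Plant: {Plant, Bus4}.
Min-cut edges: Plant→Sub4 (6), Plant→Bus2 (11), Bus4→Bus3 (2), Bus4→Sub2 (3); capacity 6 + 11 + 2 + 3 = 22.
This cut is saturated, so no flow can exceed 22.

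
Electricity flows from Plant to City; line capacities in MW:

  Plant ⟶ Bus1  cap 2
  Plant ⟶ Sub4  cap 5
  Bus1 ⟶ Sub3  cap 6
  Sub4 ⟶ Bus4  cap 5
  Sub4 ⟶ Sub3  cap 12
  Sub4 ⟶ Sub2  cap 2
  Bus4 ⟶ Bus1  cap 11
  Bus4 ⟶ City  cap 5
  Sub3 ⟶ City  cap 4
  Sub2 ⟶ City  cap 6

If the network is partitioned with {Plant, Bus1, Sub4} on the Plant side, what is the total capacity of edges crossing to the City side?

25

Edges leaving {Plant, Bus1, Sub4}: Bus1→Sub3 (6), Sub4→Bus4 (5), Sub4→Sub3 (12), Sub4→Sub2 (2).
Cut capacity = 6 + 5 + 12 + 2 = 25.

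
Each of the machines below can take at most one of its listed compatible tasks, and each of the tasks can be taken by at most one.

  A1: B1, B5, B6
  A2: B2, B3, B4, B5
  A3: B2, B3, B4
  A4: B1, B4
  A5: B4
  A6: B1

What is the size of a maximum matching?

Unit-capacity flow: source→left, listed edges, right→sink; max matching = max flow.
Augmenting path A1→B1 (+1); matched 1.
Augmenting path A2→B2 (+1); matched 2.
Augmenting path A3→B3 (+1); matched 3.
Augmenting path A4→B4 (+1); matched 4.
Augmenting path A6→B1→A1→B5 (+1); matched 5.
No augmenting path remains; maximum matching = 5.
König certificate: {A1, A2, A3, B1, B4} is a vertex cover of size 5 (every listed pair touches it), so no matching can be larger.

5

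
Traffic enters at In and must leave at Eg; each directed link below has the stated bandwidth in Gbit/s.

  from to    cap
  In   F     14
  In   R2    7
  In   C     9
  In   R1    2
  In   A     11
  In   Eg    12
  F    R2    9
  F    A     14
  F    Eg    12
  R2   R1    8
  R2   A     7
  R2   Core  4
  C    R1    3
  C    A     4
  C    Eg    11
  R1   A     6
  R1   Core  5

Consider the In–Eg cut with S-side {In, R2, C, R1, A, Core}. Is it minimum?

No — its capacity is 37, but the minimum cut has capacity 33.

Given cut capacity: 14 + 12 + 11 = 37.
Augment In→Eg: bottleneck 12, flow now 12.
Augment In→F→Eg: bottleneck 12, flow now 24.
Augment In→C→Eg: bottleneck 9, flow now 33.
No augmenting path remains; maximum flow = 33.
In the residual graph, reachable from In: {In, F, R2, R1, A, Core}.
Min-cut edges: In→C (9), In→Eg (12), F→Eg (12); capacity 9 + 12 + 12 = 33.
Cut capacity 37 exceeds the max flow 33, so it is not minimum.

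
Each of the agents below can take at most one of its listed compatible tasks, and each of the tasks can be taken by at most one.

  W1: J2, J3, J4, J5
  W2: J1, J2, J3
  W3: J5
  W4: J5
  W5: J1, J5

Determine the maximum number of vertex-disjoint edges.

Unit-capacity flow: source→left, listed edges, right→sink; max matching = max flow.
Augmenting path W1→J2 (+1); matched 1.
Augmenting path W2→J1 (+1); matched 2.
Augmenting path W3→J5 (+1); matched 3.
Augmenting path W5→J1→W2→J3 (+1); matched 4.
No augmenting path remains; maximum matching = 4.
König certificate: {W1, W2, W5, J5} is a vertex cover of size 4 (every listed pair touches it), so no matching can be larger.

4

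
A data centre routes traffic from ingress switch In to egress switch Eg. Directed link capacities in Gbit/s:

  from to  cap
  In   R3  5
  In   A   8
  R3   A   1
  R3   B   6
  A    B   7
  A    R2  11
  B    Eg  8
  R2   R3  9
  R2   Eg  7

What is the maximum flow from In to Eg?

13

Augment In→R3→B→Eg: bottleneck 5, flow now 5.
Augment In→A→B→Eg: bottleneck 3, flow now 8.
Augment In→A→R2→Eg: bottleneck 5, flow now 13.
No augmenting path remains; maximum flow = 13.
In the residual graph, reachable from In: {In}.
Min-cut edges: In→R3 (5), In→A (8); capacity 5 + 8 = 13.
This cut is saturated, so no flow can exceed 13.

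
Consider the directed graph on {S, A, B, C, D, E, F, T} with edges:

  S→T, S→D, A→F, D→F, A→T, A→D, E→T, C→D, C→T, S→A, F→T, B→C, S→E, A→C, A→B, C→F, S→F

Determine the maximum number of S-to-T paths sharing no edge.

Assign every edge capacity 1; by Menger, the answer equals the max flow.
Path S→T (+1); total 1.
Path S→A→T (+1); total 2.
Path S→E→T (+1); total 3.
Path S→F→T (+1); total 4.
No residual S→T path; max flow = 4.
Certifying cut of size 4: {F→T, S→A, S→E, S→T}.

4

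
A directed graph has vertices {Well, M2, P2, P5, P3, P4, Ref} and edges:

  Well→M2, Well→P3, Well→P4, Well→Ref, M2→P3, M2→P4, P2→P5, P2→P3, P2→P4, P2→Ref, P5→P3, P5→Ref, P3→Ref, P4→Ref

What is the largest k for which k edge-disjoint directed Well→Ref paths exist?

Assign every edge capacity 1; by Menger, the answer equals the max flow.
Path Well→Ref (+1); total 1.
Path Well→P3→Ref (+1); total 2.
Path Well→P4→Ref (+1); total 3.
No residual Well→Ref path; max flow = 3.
Certifying cut of size 3: {P3→Ref, P4→Ref, Well→Ref}.

3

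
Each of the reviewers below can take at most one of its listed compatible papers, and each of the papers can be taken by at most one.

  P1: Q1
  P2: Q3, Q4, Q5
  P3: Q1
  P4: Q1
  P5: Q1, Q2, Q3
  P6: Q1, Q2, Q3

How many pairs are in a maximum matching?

4

Unit-capacity flow: source→left, listed edges, right→sink; max matching = max flow.
Augmenting path P1→Q1 (+1); matched 1.
Augmenting path P2→Q3 (+1); matched 2.
Augmenting path P5→Q2 (+1); matched 3.
Augmenting path P6→Q3→P2→Q4 (+1); matched 4.
No augmenting path remains; maximum matching = 4.
König certificate: {P2, P5, P6, Q1} is a vertex cover of size 4 (every listed pair touches it), so no matching can be larger.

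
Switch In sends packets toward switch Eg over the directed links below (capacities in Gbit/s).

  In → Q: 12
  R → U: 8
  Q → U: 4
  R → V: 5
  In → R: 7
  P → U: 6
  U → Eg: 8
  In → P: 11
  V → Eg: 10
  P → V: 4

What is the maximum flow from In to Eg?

Augment In→P→U→Eg: bottleneck 6, flow now 6.
Augment In→P→V→Eg: bottleneck 4, flow now 10.
Augment In→Q→U→Eg: bottleneck 2, flow now 12.
Augment In→R→V→Eg: bottleneck 5, flow now 17.
No augmenting path remains; maximum flow = 17.
In the residual graph, reachable from In: {In, P, Q, R, U}.
Min-cut edges: P→V (4), R→V (5), U→Eg (8); capacity 4 + 5 + 8 = 17.
This cut is saturated, so no flow can exceed 17.

17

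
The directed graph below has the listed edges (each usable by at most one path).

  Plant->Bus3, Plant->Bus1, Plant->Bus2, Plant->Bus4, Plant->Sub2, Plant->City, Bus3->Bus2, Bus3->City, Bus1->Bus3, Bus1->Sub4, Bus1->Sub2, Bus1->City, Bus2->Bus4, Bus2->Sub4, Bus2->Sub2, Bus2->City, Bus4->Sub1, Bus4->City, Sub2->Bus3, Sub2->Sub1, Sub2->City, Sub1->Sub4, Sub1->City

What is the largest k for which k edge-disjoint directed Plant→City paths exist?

Assign every edge capacity 1; by Menger, the answer equals the max flow.
Path Plant→City (+1); total 1.
Path Plant→Bus3→City (+1); total 2.
Path Plant→Bus1→City (+1); total 3.
Path Plant→Bus2→City (+1); total 4.
Path Plant→Bus4→City (+1); total 5.
Path Plant→Sub2→City (+1); total 6.
No residual Plant→City path; max flow = 6.
Certifying cut of size 6: {Plant→Bus1, Plant→Bus2, Plant→Bus3, Plant→Bus4, Plant→City, Plant→Sub2}.

6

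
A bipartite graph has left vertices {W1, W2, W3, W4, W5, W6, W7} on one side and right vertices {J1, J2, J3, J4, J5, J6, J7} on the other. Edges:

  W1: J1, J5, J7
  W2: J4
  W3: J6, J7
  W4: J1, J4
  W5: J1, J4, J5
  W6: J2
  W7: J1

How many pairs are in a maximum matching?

6

Unit-capacity flow: source→left, listed edges, right→sink; max matching = max flow.
Augmenting path W1→J1 (+1); matched 1.
Augmenting path W2→J4 (+1); matched 2.
Augmenting path W3→J6 (+1); matched 3.
Augmenting path W5→J5 (+1); matched 4.
Augmenting path W6→J2 (+1); matched 5.
Augmenting path W4→J1→W1→J7 (+1); matched 6.
No augmenting path remains; maximum matching = 6.
König certificate: {W1, W3, W5, W6, J1, J4} is a vertex cover of size 6 (every listed pair touches it), so no matching can be larger.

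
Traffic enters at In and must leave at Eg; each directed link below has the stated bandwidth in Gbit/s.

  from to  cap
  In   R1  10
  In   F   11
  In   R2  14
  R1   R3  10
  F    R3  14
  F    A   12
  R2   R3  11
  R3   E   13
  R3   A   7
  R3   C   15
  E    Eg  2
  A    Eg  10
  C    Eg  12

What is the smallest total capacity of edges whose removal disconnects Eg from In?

24

Augment In→F→A→Eg: bottleneck 10, flow now 10.
Augment In→R1→R3→E→Eg: bottleneck 2, flow now 12.
Augment In→R1→R3→C→Eg: bottleneck 8, flow now 20.
Augment In→F→R3→C→Eg: bottleneck 1, flow now 21.
Augment In→R2→R3→C→Eg: bottleneck 3, flow now 24.
No augmenting path remains; maximum flow = 24.
By max-flow min-cut, the minimum cut capacity equals the max flow.
In the residual graph, reachable from In: {In, R1, F, R2, R3, E, A, C}.
Min-cut edges: E→Eg (2), A→Eg (10), C→Eg (12); capacity 2 + 10 + 12 = 24.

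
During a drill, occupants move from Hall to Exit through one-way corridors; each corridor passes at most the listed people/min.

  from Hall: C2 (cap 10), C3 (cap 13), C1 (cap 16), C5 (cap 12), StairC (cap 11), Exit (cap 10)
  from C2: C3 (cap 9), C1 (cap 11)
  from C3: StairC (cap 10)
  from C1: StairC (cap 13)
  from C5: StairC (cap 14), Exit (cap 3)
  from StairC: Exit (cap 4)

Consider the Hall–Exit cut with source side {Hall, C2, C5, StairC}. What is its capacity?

Edges leaving {Hall, C2, C5, StairC}: Hall→C3 (13), Hall→C1 (16), Hall→Exit (10), C2→C3 (9), C2→C1 (11), C5→Exit (3), StairC→Exit (4).
Cut capacity = 13 + 16 + 10 + 9 + 11 + 3 + 4 = 66.

66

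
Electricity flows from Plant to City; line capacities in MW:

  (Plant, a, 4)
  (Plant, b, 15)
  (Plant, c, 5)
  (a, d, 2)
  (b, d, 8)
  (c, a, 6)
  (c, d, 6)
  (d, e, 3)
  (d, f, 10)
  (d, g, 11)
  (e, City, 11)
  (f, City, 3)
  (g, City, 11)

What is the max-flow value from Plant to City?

Augment Plant→a→d→e→City: bottleneck 2, flow now 2.
Augment Plant→b→d→e→City: bottleneck 1, flow now 3.
Augment Plant→b→d→f→City: bottleneck 3, flow now 6.
Augment Plant→b→d→g→City: bottleneck 4, flow now 10.
Augment Plant→c→d→g→City: bottleneck 5, flow now 15.
No augmenting path remains; maximum flow = 15.
In the residual graph, reachable from Plant: {Plant, a, b}.
Min-cut edges: Plant→c (5), a→d (2), b→d (8); capacity 5 + 2 + 8 = 15.
This cut is saturated, so no flow can exceed 15.

15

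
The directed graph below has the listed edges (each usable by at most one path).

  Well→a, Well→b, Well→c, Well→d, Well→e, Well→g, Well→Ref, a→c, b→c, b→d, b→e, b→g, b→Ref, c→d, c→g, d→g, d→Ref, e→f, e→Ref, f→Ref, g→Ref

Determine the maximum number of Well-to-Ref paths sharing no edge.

Assign every edge capacity 1; by Menger, the answer equals the max flow.
Path Well→Ref (+1); total 1.
Path Well→b→Ref (+1); total 2.
Path Well→d→Ref (+1); total 3.
Path Well→e→Ref (+1); total 4.
Path Well→g→Ref (+1); total 5.
No residual Well→Ref path; max flow = 5.
Certifying cut of size 5: {Well→Ref, Well→b, Well→e, d→Ref, g→Ref}.

5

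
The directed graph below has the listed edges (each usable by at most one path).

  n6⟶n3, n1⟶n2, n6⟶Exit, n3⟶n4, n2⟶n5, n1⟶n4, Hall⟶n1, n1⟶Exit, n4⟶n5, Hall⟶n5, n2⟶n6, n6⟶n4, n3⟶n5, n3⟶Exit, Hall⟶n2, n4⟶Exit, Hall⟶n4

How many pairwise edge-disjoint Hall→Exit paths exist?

3

Assign every edge capacity 1; by Menger, the answer equals the max flow.
Path Hall→n1→Exit (+1); total 1.
Path Hall→n4→Exit (+1); total 2.
Path Hall→n2→n6→Exit (+1); total 3.
No residual Hall→Exit path; max flow = 3.
Certifying cut of size 3: {Hall→n1, Hall→n2, Hall→n4}.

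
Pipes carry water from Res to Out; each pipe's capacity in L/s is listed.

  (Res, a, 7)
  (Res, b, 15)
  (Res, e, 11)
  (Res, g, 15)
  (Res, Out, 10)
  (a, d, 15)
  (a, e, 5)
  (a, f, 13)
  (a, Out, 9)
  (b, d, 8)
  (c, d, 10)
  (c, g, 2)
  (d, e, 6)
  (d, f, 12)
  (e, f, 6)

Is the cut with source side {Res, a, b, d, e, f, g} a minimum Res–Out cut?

Given cut capacity: 10 + 9 = 19.
Augment Res→Out: bottleneck 10, flow now 10.
Augment Res→a→Out: bottleneck 7, flow now 17.
No augmenting path remains; maximum flow = 17.
In the residual graph, reachable from Res: {Res, b, d, e, f, g}.
Min-cut edges: Res→a (7), Res→Out (10); capacity 7 + 10 = 17.
Cut capacity 19 exceeds the max flow 17, so it is not minimum.

No — its capacity is 19, but the minimum cut has capacity 17.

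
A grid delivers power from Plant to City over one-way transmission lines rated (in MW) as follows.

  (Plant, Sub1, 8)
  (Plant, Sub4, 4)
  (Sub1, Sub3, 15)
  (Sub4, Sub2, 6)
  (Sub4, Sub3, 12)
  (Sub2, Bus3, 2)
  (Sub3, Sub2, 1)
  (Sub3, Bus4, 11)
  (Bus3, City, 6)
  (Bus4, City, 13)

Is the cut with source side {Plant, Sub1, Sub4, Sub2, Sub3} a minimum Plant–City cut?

Given cut capacity: 2 + 11 = 13.
Augment Plant→Sub1→Sub3→Bus4→City: bottleneck 8, flow now 8.
Augment Plant→Sub4→Sub2→Bus3→City: bottleneck 2, flow now 10.
Augment Plant→Sub4→Sub3→Bus4→City: bottleneck 2, flow now 12.
No augmenting path remains; maximum flow = 12.
In the residual graph, reachable from Plant: {Plant}.
Min-cut edges: Plant→Sub1 (8), Plant→Sub4 (4); capacity 8 + 4 = 12.
Cut capacity 13 exceeds the max flow 12, so it is not minimum.

No — its capacity is 13, but the minimum cut has capacity 12.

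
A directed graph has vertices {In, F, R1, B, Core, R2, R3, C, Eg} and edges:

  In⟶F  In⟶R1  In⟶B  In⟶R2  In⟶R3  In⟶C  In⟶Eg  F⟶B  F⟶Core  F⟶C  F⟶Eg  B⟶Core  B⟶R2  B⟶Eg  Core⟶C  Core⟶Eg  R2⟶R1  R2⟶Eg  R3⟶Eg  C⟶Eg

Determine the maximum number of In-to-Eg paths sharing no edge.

6

Assign every edge capacity 1; by Menger, the answer equals the max flow.
Path In→Eg (+1); total 1.
Path In→F→Eg (+1); total 2.
Path In→B→Eg (+1); total 3.
Path In→R2→Eg (+1); total 4.
Path In→R3→Eg (+1); total 5.
Path In→C→Eg (+1); total 6.
No residual In→Eg path; max flow = 6.
Certifying cut of size 6: {In→B, In→C, In→Eg, In→F, In→R2, In→R3}.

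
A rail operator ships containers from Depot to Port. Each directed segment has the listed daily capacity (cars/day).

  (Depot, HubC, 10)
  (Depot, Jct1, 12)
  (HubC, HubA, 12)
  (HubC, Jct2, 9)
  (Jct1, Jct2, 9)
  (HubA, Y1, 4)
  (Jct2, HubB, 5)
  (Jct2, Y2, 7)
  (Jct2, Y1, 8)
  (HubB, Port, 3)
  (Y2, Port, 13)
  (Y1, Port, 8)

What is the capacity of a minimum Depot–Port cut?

18

Augment Depot→HubC→HubA→Y1→Port: bottleneck 4, flow now 4.
Augment Depot→HubC→Jct2→HubB→Port: bottleneck 3, flow now 7.
Augment Depot→HubC→Jct2→Y2→Port: bottleneck 3, flow now 10.
Augment Depot→Jct1→Jct2→Y2→Port: bottleneck 4, flow now 14.
Augment Depot→Jct1→Jct2→Y1→Port: bottleneck 4, flow now 18.
No augmenting path remains; maximum flow = 18.
By max-flow min-cut, the minimum cut capacity equals the max flow.
In the residual graph, reachable from Depot: {Depot, HubC, Jct1, HubA, Jct2, HubB, Y1}.
Min-cut edges: Jct2→Y2 (7), HubB→Port (3), Y1→Port (8); capacity 7 + 3 + 8 = 18.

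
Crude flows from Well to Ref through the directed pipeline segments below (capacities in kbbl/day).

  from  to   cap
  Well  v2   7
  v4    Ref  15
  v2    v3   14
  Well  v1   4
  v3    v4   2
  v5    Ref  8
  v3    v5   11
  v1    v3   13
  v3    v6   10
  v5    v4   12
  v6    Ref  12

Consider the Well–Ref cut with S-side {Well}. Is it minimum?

Yes — it is a minimum cut (capacity 11).

Given cut capacity: 4 + 7 = 11.
Augment Well→v1→v3→v4→Ref: bottleneck 2, flow now 2.
Augment Well→v1→v3→v5→Ref: bottleneck 2, flow now 4.
Augment Well→v2→v3→v5→Ref: bottleneck 6, flow now 10.
Augment Well→v2→v3→v6→Ref: bottleneck 1, flow now 11.
No augmenting path remains; maximum flow = 11.
Cut capacity 11 equals the max flow, so it is a minimum cut.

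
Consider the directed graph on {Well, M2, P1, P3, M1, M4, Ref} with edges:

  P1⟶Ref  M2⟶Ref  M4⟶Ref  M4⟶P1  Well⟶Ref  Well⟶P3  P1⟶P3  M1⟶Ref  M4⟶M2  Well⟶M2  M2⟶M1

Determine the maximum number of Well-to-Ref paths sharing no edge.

Assign every edge capacity 1; by Menger, the answer equals the max flow.
Path Well→Ref (+1); total 1.
Path Well→M2→Ref (+1); total 2.
No residual Well→Ref path; max flow = 2.
Certifying cut of size 2: {Well→M2, Well→Ref}.

2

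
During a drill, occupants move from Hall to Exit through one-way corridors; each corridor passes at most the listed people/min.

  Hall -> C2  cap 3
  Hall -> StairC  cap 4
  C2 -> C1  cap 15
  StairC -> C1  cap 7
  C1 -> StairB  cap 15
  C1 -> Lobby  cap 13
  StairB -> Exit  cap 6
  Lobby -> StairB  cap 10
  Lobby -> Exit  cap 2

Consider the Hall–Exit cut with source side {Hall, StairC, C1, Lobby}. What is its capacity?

Edges leaving {Hall, StairC, C1, Lobby}: Hall→C2 (3), C1→StairB (15), Lobby→StairB (10), Lobby→Exit (2).
Cut capacity = 3 + 15 + 10 + 2 = 30.

30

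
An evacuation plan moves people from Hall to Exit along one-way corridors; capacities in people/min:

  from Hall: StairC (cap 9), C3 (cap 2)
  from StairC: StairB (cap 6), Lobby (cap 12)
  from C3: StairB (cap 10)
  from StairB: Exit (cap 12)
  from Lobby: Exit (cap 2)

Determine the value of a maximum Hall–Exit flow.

Augment Hall→StairC→StairB→Exit: bottleneck 6, flow now 6.
Augment Hall→StairC→Lobby→Exit: bottleneck 2, flow now 8.
Augment Hall→C3→StairB→Exit: bottleneck 2, flow now 10.
No augmenting path remains; maximum flow = 10.
In the residual graph, reachable from Hall: {Hall, StairC, Lobby}.
Min-cut edges: Hall→C3 (2), StairC→StairB (6), Lobby→Exit (2); capacity 2 + 6 + 2 = 10.
This cut is saturated, so no flow can exceed 10.

10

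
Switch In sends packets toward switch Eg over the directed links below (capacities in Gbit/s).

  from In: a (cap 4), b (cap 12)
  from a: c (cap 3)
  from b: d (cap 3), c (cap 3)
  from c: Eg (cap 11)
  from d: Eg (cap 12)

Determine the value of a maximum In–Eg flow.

9

Augment In→a→c→Eg: bottleneck 3, flow now 3.
Augment In→b→c→Eg: bottleneck 3, flow now 6.
Augment In→b→d→Eg: bottleneck 3, flow now 9.
No augmenting path remains; maximum flow = 9.
In the residual graph, reachable from In: {In, a, b}.
Min-cut edges: a→c (3), b→c (3), b→d (3); capacity 3 + 3 + 3 = 9.
This cut is saturated, so no flow can exceed 9.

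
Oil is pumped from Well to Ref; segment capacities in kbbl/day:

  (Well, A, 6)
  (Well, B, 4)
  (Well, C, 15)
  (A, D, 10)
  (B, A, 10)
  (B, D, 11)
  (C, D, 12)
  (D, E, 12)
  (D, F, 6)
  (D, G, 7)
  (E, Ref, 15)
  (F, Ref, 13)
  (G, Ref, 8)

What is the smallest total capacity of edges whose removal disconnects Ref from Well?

22

Augment Well→A→D→E→Ref: bottleneck 6, flow now 6.
Augment Well→B→D→E→Ref: bottleneck 4, flow now 10.
Augment Well→C→D→E→Ref: bottleneck 2, flow now 12.
Augment Well→C→D→F→Ref: bottleneck 6, flow now 18.
Augment Well→C→D→G→Ref: bottleneck 4, flow now 22.
No augmenting path remains; maximum flow = 22.
By max-flow min-cut, the minimum cut capacity equals the max flow.
In the residual graph, reachable from Well: {Well, C}.
Min-cut edges: Well→A (6), Well→B (4), C→D (12); capacity 6 + 4 + 12 = 22.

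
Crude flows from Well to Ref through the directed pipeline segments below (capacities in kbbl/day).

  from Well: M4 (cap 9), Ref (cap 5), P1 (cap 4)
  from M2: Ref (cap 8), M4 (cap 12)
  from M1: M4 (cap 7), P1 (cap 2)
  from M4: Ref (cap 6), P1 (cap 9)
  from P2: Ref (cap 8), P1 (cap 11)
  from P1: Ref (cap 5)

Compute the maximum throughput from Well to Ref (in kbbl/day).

Augment Well→Ref: bottleneck 5, flow now 5.
Augment Well→M4→Ref: bottleneck 6, flow now 11.
Augment Well→P1→Ref: bottleneck 4, flow now 15.
Augment Well→M4→P1→Ref: bottleneck 1, flow now 16.
No augmenting path remains; maximum flow = 16.
In the residual graph, reachable from Well: {Well, M4, P1}.
Min-cut edges: Well→Ref (5), M4→Ref (6), P1→Ref (5); capacity 5 + 6 + 5 = 16.
This cut is saturated, so no flow can exceed 16.

16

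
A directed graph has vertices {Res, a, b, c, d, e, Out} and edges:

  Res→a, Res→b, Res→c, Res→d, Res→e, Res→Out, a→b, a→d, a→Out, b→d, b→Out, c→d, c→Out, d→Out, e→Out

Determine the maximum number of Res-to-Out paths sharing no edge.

Assign every edge capacity 1; by Menger, the answer equals the max flow.
Path Res→Out (+1); total 1.
Path Res→a→Out (+1); total 2.
Path Res→b→Out (+1); total 3.
Path Res→c→Out (+1); total 4.
Path Res→d→Out (+1); total 5.
Path Res→e→Out (+1); total 6.
No residual Res→Out path; max flow = 6.
Certifying cut of size 6: {Res→Out, Res→a, Res→b, Res→c, Res→d, Res→e}.

6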